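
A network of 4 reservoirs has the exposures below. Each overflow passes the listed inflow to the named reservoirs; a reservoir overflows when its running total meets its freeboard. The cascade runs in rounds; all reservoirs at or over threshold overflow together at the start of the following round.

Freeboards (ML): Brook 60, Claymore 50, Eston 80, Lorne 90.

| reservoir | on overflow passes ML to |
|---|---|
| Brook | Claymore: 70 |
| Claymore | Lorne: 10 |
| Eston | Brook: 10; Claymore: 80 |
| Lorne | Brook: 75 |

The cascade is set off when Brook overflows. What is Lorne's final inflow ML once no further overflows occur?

10

Round 1 — Brook overflows (initial).
  Claymore: +70 → 70 ≥ 50
Round 2 — Claymore overflows.
  Lorne: +10 → 10 < 90
No further overflows.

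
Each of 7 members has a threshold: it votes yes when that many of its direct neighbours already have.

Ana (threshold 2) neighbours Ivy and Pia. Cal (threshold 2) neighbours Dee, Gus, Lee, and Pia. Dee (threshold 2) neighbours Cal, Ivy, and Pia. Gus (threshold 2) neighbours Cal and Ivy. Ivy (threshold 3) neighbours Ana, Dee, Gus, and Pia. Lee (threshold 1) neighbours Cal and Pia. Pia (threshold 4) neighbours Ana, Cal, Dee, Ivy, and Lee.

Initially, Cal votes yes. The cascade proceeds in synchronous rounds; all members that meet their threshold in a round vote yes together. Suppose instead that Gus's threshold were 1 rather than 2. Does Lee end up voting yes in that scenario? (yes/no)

With Gus's threshold at 1:
Round 1 — Cal votes yes (initial).
Round 2 — checking thresholds:
  Dee: 1 of 3 neighbours < 2, not yet.
  Gus: 1 of 2 neighbours ≥ 1, votes yes.
  Lee: 1 of 2 neighbours ≥ 1, votes yes.
  Pia: 1 of 5 neighbours < 4, not yet.
Round 3 — no new yes votes; cascade stops.

yes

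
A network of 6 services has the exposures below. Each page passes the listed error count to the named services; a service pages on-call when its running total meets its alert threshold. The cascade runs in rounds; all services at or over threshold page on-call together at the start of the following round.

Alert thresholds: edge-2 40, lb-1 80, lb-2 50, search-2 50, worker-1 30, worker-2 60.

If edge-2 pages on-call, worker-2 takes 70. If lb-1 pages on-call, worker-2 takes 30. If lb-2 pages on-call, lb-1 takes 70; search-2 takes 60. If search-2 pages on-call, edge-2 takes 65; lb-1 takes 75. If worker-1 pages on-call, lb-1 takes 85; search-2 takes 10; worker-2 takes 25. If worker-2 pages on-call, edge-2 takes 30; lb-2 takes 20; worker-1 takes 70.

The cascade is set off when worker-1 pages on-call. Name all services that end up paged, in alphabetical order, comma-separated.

lb-1, worker-1

Round 1 — worker-1 pages on-call (initial).
  lb-1: +85 → 85 ≥ 80
  search-2: +10 → 10 < 50
  worker-2: +25 → 25 < 60
Round 2 — lb-1 pages on-call.
  worker-2: +30 → 55 < 60
No further pages.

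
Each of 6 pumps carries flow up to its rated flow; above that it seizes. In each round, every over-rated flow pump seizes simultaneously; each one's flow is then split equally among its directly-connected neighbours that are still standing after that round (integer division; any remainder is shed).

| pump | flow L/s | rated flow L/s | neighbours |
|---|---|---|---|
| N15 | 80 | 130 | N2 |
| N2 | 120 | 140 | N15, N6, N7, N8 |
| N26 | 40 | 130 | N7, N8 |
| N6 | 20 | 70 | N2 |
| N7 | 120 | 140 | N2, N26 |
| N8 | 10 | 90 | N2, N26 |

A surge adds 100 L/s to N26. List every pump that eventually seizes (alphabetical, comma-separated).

N15, N2, N26, N6, N7, N8

Round 1 — N26 at 140 > 130. N26 seizes.
  N26 sheds 140 L/s to N7, N8: 70 each.
    N7: 120+70 = 190 > 140
    N8: 10+70 = 80 ≤ 90
Round 2 — N7 seizes.
  N7 sheds 190 L/s to N2: 190 each.
    N2: 120+190 = 310 > 140
Round 3 — N2 seizes.
  N2 sheds 310 L/s to N15, N6, N8: 103 each (1 lost).
    N15: 80+103 = 183 > 130
    N6: 20+103 = 123 > 70
    N8: 80+103 = 183 > 90
Round 4 — N15, N6, N8 seize.
  N15 sheds 183 L/s: no online neighbours, lost.
  N6 sheds 123 L/s: no online neighbours, lost.
  N8 sheds 183 L/s: no online neighbours, lost.
No further seizures.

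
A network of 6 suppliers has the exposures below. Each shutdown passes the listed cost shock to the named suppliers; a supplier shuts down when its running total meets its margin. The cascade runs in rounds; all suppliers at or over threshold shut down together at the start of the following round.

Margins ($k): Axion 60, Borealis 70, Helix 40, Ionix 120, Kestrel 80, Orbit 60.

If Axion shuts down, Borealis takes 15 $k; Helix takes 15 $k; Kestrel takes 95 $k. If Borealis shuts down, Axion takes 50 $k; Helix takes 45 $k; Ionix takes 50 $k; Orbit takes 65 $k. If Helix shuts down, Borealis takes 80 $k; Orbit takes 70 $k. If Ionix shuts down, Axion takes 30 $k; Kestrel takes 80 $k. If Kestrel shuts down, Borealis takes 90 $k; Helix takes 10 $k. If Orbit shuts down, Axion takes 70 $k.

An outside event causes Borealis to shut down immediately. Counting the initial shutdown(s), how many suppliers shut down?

5

Round 1 — Borealis shuts down (initial).
  Axion: +50 → 50 < 60
  Helix: +45 → 45 ≥ 40
  Ionix: +50 → 50 < 120
  Orbit: +65 → 65 ≥ 60
Round 2 — Helix, Orbit shut down.
  Axion: +70 → 120 ≥ 60
Round 3 — Axion shuts down.
  Kestrel: +95 → 95 ≥ 80
Round 4 — Kestrel shuts down.
No further shutdowns.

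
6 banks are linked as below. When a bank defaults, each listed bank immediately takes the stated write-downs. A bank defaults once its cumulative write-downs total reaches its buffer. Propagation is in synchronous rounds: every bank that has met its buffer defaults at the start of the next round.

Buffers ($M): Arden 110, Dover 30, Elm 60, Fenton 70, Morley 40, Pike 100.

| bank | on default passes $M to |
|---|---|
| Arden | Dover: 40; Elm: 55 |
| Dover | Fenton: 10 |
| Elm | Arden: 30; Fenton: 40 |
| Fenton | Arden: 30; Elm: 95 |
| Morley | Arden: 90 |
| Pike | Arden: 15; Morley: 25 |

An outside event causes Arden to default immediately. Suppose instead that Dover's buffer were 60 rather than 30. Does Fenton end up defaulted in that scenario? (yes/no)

no

With Dover's buffer at 60:
Round 1 — Arden defaults (initial).
  Dover: +40 → 40 < 60
  Elm: +55 → 55 < 60
No further defaults.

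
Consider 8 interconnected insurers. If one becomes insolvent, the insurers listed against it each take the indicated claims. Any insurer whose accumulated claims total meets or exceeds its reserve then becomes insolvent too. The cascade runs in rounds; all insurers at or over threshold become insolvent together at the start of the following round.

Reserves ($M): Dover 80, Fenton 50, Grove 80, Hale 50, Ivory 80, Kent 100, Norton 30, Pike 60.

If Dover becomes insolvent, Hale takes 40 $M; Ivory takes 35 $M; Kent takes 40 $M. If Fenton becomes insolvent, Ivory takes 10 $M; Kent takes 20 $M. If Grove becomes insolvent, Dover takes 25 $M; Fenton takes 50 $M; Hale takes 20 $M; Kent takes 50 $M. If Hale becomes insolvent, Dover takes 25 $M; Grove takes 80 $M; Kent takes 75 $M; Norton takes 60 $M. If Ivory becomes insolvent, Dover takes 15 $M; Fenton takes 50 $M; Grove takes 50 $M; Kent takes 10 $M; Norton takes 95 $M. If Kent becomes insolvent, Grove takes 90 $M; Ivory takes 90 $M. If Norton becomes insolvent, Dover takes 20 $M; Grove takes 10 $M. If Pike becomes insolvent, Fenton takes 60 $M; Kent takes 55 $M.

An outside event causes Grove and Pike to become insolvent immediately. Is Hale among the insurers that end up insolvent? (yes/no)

no

Round 1 — Grove, Pike become insolvent (initial).
  Dover: +25 → 25 < 80
  Fenton: +50+60 → 110 ≥ 50
  Hale: +20 → 20 < 50
  Kent: +50+55 → 105 ≥ 100
Round 2 — Fenton, Kent become insolvent.
  Ivory: +10+90 → 100 ≥ 80
Round 3 — Ivory becomes insolvent.
  Dover: +15 → 40 < 80
  Norton: +95 → 95 ≥ 30
Round 4 — Norton becomes insolvent.
  Dover: +20 → 60 < 80
No further insolvencies.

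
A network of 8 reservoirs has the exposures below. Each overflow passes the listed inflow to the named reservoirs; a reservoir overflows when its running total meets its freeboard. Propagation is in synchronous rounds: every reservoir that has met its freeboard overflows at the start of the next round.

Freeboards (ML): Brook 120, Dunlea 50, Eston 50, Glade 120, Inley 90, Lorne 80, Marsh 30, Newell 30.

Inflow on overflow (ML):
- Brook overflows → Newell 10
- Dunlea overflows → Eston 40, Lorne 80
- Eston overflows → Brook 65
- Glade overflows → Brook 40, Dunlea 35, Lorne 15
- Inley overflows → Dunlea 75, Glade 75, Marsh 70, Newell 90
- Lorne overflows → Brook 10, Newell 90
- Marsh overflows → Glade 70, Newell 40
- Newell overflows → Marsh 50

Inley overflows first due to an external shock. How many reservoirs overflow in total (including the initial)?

Round 1 — Inley overflows (initial).
  Dunlea: +75 → 75 ≥ 50
  Glade: +75 → 75 < 120
  Marsh: +70 → 70 ≥ 30
  Newell: +90 → 90 ≥ 30
Round 2 — Dunlea, Marsh, Newell overflow.
  Eston: +40 → 40 < 50
  Glade: +70 → 145 ≥ 120
  Lorne: +80 → 80 ≥ 80
Round 3 — Glade, Lorne overflow.
  Brook: +40+10 → 50 < 120
No further overflows.

6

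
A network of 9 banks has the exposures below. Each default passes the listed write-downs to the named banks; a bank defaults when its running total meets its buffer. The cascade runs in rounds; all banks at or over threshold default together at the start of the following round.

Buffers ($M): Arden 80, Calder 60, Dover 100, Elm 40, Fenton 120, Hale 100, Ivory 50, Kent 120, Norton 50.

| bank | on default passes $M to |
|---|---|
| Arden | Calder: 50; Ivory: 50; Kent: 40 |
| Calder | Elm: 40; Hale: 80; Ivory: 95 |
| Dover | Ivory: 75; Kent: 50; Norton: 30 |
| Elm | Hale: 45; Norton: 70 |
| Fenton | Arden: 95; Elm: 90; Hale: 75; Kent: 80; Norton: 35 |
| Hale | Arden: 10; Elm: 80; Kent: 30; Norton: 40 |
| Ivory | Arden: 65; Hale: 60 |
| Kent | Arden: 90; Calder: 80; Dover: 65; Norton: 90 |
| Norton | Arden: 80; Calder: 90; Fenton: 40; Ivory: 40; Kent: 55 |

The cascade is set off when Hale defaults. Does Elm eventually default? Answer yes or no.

Round 1 — Hale defaults (initial).
  Arden: +10 → 10 < 80
  Elm: +80 → 80 ≥ 40
  Kent: +30 → 30 < 120
  Norton: +40 → 40 < 50
Round 2 — Elm defaults.
  Norton: +70 → 110 ≥ 50
Round 3 — Norton defaults.
  Arden: +80 → 90 ≥ 80
  Calder: +90 → 90 ≥ 60
  Fenton: +40 → 40 < 120
  Ivory: +40 → 40 < 50
  Kent: +55 → 85 < 120
Round 4 — Arden, Calder default.
  Ivory: +50+95 → 185 ≥ 50
  Kent: +40 → 125 ≥ 120
Round 5 — Ivory, Kent default.
  Dover: +65 → 65 < 100
No further defaults.

yes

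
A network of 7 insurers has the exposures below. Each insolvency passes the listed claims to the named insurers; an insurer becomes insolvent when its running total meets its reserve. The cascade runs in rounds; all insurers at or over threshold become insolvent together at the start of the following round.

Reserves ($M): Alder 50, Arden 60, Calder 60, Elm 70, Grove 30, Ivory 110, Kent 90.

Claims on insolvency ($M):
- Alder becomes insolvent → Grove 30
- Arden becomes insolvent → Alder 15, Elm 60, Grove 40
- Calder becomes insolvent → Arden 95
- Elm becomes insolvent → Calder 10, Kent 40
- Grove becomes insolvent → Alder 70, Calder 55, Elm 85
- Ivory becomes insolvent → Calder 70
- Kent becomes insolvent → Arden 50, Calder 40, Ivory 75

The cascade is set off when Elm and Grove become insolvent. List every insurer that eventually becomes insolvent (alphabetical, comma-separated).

Round 1 — Elm, Grove become insolvent (initial).
  Alder: +70 → 70 ≥ 50
  Calder: +10+55 → 65 ≥ 60
  Kent: +40 → 40 < 90
Round 2 — Alder, Calder become insolvent.
  Arden: +95 → 95 ≥ 60
Round 3 — Arden becomes insolvent.
No further insolvencies.

Alder, Arden, Calder, Elm, Grove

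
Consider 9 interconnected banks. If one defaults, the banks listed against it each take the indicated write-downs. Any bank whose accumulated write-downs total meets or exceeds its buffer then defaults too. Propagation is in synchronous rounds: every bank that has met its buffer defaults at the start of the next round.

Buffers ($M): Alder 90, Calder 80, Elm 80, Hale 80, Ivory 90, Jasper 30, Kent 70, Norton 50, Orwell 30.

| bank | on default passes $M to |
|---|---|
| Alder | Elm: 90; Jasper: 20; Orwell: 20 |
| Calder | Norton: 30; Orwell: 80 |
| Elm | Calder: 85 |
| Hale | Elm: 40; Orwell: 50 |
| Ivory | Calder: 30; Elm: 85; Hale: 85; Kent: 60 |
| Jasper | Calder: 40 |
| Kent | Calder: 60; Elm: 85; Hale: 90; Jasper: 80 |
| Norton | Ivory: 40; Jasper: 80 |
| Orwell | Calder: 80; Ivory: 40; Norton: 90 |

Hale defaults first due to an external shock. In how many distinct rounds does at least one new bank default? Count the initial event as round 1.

Round 1 — Hale defaults (initial).
  Elm: +40 → 40 < 80
  Orwell: +50 → 50 ≥ 30
Round 2 — Orwell defaults.
  Calder: +80 → 80 ≥ 80
  Ivory: +40 → 40 < 90
  Norton: +90 → 90 ≥ 50
Round 3 — Calder, Norton default.
  Ivory: +40 → 80 < 90
  Jasper: +80 → 80 ≥ 30
Round 4 — Jasper defaults.
No further defaults.

4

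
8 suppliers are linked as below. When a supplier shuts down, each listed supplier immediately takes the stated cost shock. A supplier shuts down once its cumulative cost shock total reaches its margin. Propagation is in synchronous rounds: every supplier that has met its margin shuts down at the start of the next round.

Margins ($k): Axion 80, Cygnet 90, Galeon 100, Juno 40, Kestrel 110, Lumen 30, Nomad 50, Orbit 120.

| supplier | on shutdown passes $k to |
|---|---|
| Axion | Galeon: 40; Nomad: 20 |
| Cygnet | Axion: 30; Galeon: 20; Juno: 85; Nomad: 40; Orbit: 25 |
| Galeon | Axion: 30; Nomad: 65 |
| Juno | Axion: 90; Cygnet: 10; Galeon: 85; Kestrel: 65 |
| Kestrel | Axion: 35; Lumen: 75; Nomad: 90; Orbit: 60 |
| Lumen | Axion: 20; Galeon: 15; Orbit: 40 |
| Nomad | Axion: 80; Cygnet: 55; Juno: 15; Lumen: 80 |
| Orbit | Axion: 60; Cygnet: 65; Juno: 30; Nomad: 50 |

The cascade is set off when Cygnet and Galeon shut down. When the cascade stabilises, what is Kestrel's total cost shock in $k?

Round 1 — Cygnet, Galeon shut down (initial).
  Axion: +30+30 → 60 < 80
  Juno: +85 → 85 ≥ 40
  Nomad: +40+65 → 105 ≥ 50
  Orbit: +25 → 25 < 120
Round 2 — Juno, Nomad shut down.
  Axion: +90+80 → 230 ≥ 80
  Kestrel: +65 → 65 < 110
  Lumen: +80 → 80 ≥ 30
Round 3 — Axion, Lumen shut down.
  Orbit: +40 → 65 < 120
No further shutdowns.

65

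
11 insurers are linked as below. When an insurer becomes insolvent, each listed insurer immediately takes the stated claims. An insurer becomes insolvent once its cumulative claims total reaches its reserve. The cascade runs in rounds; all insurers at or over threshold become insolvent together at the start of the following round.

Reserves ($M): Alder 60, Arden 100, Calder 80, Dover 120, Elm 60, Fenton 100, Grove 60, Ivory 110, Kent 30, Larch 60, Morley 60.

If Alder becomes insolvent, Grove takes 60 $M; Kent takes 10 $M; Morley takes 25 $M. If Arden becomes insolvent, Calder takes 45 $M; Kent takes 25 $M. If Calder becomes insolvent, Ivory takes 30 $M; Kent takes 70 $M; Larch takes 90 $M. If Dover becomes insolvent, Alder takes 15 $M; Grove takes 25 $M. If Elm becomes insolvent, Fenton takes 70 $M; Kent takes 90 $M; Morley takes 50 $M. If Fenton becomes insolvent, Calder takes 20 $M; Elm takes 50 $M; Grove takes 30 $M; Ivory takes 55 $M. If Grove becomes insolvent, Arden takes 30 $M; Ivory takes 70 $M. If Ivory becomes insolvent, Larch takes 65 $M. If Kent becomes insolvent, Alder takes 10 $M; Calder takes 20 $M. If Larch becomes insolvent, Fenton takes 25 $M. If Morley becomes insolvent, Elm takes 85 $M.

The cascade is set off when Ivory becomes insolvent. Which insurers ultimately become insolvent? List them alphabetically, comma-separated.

Ivory, Larch

Round 1 — Ivory becomes insolvent (initial).
  Larch: +65 → 65 ≥ 60
Round 2 — Larch becomes insolvent.
  Fenton: +25 → 25 < 100
No further insolvencies.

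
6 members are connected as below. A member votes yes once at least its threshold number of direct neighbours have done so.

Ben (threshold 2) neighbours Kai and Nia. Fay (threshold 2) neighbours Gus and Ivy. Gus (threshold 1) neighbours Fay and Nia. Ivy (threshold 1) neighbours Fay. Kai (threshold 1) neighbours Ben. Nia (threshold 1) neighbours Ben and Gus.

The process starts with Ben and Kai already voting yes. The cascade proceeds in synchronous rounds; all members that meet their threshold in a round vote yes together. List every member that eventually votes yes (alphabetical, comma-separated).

Ben, Gus, Kai, Nia

Round 1 — Ben, Kai vote yes (initial).
Round 2 — checking thresholds:
  Nia: 1 of 2 neighbours ≥ 1, votes yes.
Round 3 — checking thresholds:
  Gus: 1 of 2 neighbours ≥ 1, votes yes.
Round 4 — no new yes votes; cascade stops.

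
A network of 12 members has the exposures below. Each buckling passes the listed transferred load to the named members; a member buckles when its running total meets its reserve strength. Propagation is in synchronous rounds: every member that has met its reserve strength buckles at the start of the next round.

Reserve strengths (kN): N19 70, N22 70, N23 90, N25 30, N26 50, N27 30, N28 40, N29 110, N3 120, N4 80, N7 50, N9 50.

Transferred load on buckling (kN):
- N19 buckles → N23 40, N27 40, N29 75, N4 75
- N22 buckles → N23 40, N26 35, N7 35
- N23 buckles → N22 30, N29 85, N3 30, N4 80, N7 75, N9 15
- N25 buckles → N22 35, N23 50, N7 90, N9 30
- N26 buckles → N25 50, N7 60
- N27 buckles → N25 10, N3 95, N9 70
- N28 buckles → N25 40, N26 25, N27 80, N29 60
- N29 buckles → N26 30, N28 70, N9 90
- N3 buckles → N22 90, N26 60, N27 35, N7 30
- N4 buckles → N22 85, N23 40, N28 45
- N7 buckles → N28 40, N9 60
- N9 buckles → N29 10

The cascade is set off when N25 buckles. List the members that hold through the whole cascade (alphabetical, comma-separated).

N19, N22, N23, N26, N29, N3, N4

Round 1 — N25 buckles (initial).
  N22: +35 → 35 < 70
  N23: +50 → 50 < 90
  N7: +90 → 90 ≥ 50
  N9: +30 → 30 < 50
Round 2 — N7 buckles.
  N28: +40 → 40 ≥ 40
  N9: +60 → 90 ≥ 50
Round 3 — N28, N9 buckle.
  N26: +25 → 25 < 50
  N27: +80 → 80 ≥ 30
  N29: +60+10 → 70 < 110
Round 4 — N27 buckles.
  N3: +95 → 95 < 120
No further bucklings.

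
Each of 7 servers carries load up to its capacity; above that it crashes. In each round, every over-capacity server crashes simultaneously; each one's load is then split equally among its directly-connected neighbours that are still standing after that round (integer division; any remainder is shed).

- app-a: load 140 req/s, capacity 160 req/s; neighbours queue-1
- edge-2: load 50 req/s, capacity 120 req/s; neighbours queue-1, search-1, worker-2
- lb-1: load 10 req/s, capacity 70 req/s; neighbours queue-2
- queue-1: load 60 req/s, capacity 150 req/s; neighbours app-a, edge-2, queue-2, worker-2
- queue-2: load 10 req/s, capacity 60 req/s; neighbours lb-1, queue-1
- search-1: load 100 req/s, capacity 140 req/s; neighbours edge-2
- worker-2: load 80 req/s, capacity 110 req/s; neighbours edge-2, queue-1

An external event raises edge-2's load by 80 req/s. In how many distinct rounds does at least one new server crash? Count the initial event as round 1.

5

Round 1 — edge-2 at 130 > 120. edge-2 crashes.
  edge-2 sheds 130 req/s to queue-1, search-1, worker-2: 43 each (1 lost).
    queue-1: 60+43 = 103 ≤ 150
    search-1: 100+43 = 143 > 140
    worker-2: 80+43 = 123 > 110
Round 2 — search-1, worker-2 crash.
  search-1 sheds 143 req/s: no online neighbours, lost.
  worker-2 sheds 123 req/s to queue-1: 123 each.
    queue-1: 103+123 = 226 > 150
Round 3 — queue-1 crashes.
  queue-1 sheds 226 req/s to app-a, queue-2: 113 each.
    app-a: 140+113 = 253 > 160
    queue-2: 10+113 = 123 > 60
Round 4 — app-a, queue-2 crash.
  app-a sheds 253 req/s: no online neighbours, lost.
  queue-2 sheds 123 req/s to lb-1: 123 each.
    lb-1: 10+123 = 133 > 70
Round 5 — lb-1 crashes.
  lb-1 sheds 133 req/s: no online neighbours, lost.
No further crashes.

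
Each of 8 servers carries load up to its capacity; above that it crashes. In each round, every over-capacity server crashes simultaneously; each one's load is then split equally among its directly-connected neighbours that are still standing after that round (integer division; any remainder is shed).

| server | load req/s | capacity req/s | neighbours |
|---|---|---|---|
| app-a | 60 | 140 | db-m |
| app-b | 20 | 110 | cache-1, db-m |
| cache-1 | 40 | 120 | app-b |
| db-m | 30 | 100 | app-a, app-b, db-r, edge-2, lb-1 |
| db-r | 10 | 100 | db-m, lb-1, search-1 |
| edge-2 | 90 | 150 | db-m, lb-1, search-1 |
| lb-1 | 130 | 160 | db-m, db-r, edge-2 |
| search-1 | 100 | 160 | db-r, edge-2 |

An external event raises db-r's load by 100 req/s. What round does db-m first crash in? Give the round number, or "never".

Round 1 — db-r at 110 > 100. db-r crashes.
  db-r sheds 110 req/s to db-m, lb-1, search-1: 36 each (2 lost).
    db-m: 30+36 = 66 ≤ 100
    lb-1: 130+36 = 166 > 160
    search-1: 100+36 = 136 ≤ 160
Round 2 — lb-1 crashes.
  lb-1 sheds 166 req/s to db-m, edge-2: 83 each.
    db-m: 66+83 = 149 > 100
    edge-2: 90+83 = 173 > 150
Round 3 — db-m, edge-2 crash.
  db-m sheds 149 req/s to app-a, app-b: 74 each (1 lost).
    app-a: 60+74 = 134 ≤ 140
    app-b: 20+74 = 94 ≤ 110
  edge-2 sheds 173 req/s to search-1: 173 each.
    search-1: 136+173 = 309 > 160
Round 4 — search-1 crashes.
  search-1 sheds 309 req/s: no online neighbours, lost.
No further crashes.

3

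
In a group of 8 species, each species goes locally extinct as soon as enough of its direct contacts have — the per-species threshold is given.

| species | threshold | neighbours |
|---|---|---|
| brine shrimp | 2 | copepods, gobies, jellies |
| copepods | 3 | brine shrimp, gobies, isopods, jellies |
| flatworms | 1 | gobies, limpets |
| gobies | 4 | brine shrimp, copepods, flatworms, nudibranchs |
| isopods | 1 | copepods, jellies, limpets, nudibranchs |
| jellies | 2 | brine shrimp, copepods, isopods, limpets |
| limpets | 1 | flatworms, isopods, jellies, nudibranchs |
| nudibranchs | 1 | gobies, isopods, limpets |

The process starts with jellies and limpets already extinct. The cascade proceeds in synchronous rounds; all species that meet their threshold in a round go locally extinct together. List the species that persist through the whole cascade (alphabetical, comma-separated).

brine shrimp, copepods, gobies

Round 1 — jellies, limpets go locally extinct (initial).
Round 2 — checking thresholds:
  brine shrimp: 1 of 3 neighbours < 2, not yet.
  copepods: 1 of 4 neighbours < 3, not yet.
  flatworms: 1 of 2 neighbours ≥ 1, goes locally extinct.
  isopods: 2 of 4 neighbours ≥ 1, goes locally extinct.
  nudibranchs: 1 of 3 neighbours ≥ 1, goes locally extinct.
Round 3 — no new extinctions; cascade stops.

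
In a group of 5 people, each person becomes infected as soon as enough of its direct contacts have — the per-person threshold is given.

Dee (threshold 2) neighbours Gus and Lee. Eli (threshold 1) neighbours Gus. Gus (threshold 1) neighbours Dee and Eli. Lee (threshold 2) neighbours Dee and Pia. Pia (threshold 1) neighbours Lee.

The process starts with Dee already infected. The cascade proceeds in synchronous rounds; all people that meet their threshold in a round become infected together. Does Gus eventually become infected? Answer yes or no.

yes

Round 1 — Dee becomes infected (initial).
Round 2 — checking thresholds:
  Gus: 1 of 2 neighbours ≥ 1, becomes infected.
  Lee: 1 of 2 neighbours < 2, below threshold.
Round 3 — checking thresholds:
  Eli: 1 of 1 neighbours ≥ 1, becomes infected.
  Lee: 1 of 2 neighbours < 2, below threshold.
Round 4 — no new infections; cascade stops.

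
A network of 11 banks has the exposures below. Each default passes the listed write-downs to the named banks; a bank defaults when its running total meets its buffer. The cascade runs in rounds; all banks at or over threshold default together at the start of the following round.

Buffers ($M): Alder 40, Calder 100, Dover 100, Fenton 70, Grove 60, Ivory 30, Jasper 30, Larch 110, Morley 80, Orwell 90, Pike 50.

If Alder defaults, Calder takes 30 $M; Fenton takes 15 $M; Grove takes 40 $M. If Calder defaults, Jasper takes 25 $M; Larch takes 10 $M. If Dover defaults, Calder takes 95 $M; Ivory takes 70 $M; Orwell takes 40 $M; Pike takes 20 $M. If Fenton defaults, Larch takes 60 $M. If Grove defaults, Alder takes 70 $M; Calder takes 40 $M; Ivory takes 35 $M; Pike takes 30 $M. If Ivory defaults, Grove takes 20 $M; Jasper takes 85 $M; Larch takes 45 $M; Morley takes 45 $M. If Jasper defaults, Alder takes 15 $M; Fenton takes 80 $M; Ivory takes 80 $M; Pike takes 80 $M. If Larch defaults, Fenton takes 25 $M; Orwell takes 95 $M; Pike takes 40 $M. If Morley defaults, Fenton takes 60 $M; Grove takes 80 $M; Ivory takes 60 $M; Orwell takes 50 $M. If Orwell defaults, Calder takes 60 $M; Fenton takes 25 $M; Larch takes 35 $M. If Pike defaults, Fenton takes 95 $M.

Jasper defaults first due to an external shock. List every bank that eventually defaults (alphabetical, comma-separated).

Round 1 — Jasper defaults (initial).
  Alder: +15 → 15 < 40
  Fenton: +80 → 80 ≥ 70
  Ivory: +80 → 80 ≥ 30
  Pike: +80 → 80 ≥ 50
Round 2 — Fenton, Ivory, Pike default.
  Grove: +20 → 20 < 60
  Larch: +60+45 → 105 < 110
  Morley: +45 → 45 < 80
No further defaults.

Fenton, Ivory, Jasper, Pike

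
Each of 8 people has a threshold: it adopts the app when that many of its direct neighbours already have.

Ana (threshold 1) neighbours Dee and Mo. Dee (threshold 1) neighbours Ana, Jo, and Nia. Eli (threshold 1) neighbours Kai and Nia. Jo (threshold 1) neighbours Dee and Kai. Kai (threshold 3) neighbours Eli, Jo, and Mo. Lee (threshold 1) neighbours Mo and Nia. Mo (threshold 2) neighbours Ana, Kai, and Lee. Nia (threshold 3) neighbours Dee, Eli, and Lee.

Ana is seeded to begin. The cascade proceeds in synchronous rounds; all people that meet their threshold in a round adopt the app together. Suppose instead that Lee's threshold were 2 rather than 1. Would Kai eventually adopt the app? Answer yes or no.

With Lee's threshold at 2:
Round 1 — Ana adopts the app (initial).
Round 2 — checking thresholds:
  Dee: 1 of 3 neighbours ≥ 1, adopts the app.
  Mo: 1 of 3 neighbours < 2, not yet.
Round 3 — checking thresholds:
  Jo: 1 of 2 neighbours ≥ 1, adopts the app.
  Mo: 1 of 3 neighbours < 2, not yet.
  Nia: 1 of 3 neighbours < 3, not yet.
Round 4 — no new adoptions; cascade stops.

no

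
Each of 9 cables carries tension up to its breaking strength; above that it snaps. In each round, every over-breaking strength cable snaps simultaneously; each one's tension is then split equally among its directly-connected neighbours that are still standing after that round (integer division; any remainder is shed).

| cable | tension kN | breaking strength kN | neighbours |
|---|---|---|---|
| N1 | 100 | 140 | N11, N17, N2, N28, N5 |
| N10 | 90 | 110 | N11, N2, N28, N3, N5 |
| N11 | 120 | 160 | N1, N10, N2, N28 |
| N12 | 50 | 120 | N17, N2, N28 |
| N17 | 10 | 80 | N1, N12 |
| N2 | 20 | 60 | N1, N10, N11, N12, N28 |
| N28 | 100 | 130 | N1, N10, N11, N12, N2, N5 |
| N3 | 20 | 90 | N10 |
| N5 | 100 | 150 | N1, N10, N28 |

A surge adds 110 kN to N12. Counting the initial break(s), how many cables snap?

Round 1 — N12 at 160 > 120. N12 snaps.
  N12 sheds 160 kN to N17, N2, N28: 53 each (1 lost).
    N17: 10+53 = 63 ≤ 80
    N2: 20+53 = 73 > 60
    N28: 100+53 = 153 > 130
Round 2 — N2, N28 snap.
  N2 sheds 73 kN to N1, N10, N11: 24 each (1 lost).
    N1: 100+24 = 124 ≤ 140
    N10: 90+24 = 114 > 110
    N11: 120+24 = 144 ≤ 160
  N28 sheds 153 kN to N1, N10, N11, N5: 38 each (1 lost).
    N1: 124+38 = 162 > 140
    N10: 114+38 = 152 > 110
    N11: 144+38 = 182 > 160
    N5: 100+38 = 138 ≤ 150
Round 3 — N1, N10, N11 snap.
  N1 sheds 162 kN to N17, N5: 81 each.
    N17: 63+81 = 144 > 80
    N5: 138+81 = 219 > 150
  N10 sheds 152 kN to N3, N5: 76 each.
    N3: 20+76 = 96 > 90
    N5: 219+76 = 295 > 150
  N11 sheds 182 kN: no online neighbours, lost.
Round 4 — N17, N3, N5 snap.
  N17 sheds 144 kN: no online neighbours, lost.
  N3 sheds 96 kN: no online neighbours, lost.
  N5 sheds 295 kN: no online neighbours, lost.
No further breaks.

9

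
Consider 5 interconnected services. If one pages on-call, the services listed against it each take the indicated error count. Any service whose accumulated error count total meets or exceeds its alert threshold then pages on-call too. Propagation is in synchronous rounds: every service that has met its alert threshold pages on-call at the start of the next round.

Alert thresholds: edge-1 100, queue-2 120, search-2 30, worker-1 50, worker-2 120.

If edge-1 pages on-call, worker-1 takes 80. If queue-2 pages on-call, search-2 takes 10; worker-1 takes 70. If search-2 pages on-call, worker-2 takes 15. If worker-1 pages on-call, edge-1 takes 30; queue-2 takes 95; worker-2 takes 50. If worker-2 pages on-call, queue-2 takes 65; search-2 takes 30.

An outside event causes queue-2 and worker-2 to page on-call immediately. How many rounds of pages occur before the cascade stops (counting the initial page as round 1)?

Round 1 — queue-2, worker-2 page on-call (initial).
  search-2: +10+30 → 40 ≥ 30
  worker-1: +70 → 70 ≥ 50
Round 2 — search-2, worker-1 page on-call.
  edge-1: +30 → 30 < 100
No further pages.

2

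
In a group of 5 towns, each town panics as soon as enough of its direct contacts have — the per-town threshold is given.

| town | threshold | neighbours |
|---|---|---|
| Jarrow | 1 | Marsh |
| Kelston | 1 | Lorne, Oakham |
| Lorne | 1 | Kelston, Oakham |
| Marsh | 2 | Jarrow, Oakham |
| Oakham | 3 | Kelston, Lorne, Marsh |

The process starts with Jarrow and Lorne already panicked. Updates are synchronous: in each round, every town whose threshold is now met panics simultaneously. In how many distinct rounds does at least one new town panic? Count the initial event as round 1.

2

Round 1 — Jarrow, Lorne panic (initial).
Round 2 — checking thresholds:
  Kelston: 1 of 2 neighbours ≥ 1, panics.
  Marsh: 1 of 2 neighbours < 2, holds.
  Oakham: 1 of 3 neighbours < 3, holds.
Round 3 — no new panics; cascade stops.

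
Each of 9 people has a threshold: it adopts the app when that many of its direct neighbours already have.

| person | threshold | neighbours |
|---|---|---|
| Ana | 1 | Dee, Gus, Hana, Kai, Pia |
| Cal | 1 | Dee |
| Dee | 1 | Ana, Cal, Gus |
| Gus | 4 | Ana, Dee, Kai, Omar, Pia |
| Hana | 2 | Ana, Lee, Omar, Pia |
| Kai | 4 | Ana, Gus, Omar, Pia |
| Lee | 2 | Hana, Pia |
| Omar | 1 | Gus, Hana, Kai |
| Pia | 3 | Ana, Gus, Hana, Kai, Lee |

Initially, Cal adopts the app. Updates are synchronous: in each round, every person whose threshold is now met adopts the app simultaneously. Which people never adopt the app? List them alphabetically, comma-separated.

Gus, Hana, Kai, Lee, Omar, Pia

Round 1 — Cal adopts the app (initial).
Round 2 — checking thresholds:
  Dee: 1 of 3 neighbours ≥ 1, adopts the app.
Round 3 — checking thresholds:
  Ana: 1 of 5 neighbours ≥ 1, adopts the app.
  Gus: 1 of 5 neighbours < 4, not yet.
Round 4 — no new adoptions; cascade stops.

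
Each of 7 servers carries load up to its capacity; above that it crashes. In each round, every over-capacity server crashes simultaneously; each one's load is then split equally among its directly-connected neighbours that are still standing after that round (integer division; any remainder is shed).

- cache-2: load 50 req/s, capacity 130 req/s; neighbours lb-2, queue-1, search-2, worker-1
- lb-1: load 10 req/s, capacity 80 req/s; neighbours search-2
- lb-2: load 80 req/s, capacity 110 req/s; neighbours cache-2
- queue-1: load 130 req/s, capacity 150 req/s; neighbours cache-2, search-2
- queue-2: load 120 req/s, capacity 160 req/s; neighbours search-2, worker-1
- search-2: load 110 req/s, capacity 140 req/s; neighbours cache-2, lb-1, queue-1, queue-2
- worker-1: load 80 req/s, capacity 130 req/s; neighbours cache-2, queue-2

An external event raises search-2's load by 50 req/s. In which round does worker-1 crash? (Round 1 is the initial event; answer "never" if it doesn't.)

4

Round 1 — search-2 at 160 > 140. search-2 crashes.
  search-2 sheds 160 req/s to cache-2, lb-1, queue-1, queue-2: 40 each.
    cache-2: 50+40 = 90 ≤ 130
    lb-1: 10+40 = 50 ≤ 80
    queue-1: 130+40 = 170 > 150
    queue-2: 120+40 = 160 ≤ 160
Round 2 — queue-1 crashes.
  queue-1 sheds 170 req/s to cache-2: 170 each.
    cache-2: 90+170 = 260 > 130
Round 3 — cache-2 crashes.
  cache-2 sheds 260 req/s to lb-2, worker-1: 130 each.
    lb-2: 80+130 = 210 > 110
    worker-1: 80+130 = 210 > 130
Round 4 — lb-2, worker-1 crash.
  lb-2 sheds 210 req/s: no online neighbours, lost.
  worker-1 sheds 210 req/s to queue-2: 210 each.
    queue-2: 160+210 = 370 > 160
Round 5 — queue-2 crashes.
  queue-2 sheds 370 req/s: no online neighbours, lost.
No further crashes.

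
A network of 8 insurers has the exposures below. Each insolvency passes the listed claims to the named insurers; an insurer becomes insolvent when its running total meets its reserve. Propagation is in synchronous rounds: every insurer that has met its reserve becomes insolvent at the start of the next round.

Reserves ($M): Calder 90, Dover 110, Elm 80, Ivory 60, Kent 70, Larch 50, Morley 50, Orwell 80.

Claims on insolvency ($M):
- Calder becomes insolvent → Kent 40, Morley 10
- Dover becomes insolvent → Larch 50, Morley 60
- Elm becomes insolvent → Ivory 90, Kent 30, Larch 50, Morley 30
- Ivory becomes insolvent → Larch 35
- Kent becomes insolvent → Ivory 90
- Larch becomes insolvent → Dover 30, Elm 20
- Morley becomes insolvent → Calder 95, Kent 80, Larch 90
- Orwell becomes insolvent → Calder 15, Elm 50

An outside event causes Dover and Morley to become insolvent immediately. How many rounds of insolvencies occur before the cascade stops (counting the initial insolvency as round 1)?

3

Round 1 — Dover, Morley become insolvent (initial).
  Calder: +95 → 95 ≥ 90
  Kent: +80 → 80 ≥ 70
  Larch: +50+90 → 140 ≥ 50
Round 2 — Calder, Kent, Larch become insolvent.
  Elm: +20 → 20 < 80
  Ivory: +90 → 90 ≥ 60
Round 3 — Ivory becomes insolvent.
No further insolvencies.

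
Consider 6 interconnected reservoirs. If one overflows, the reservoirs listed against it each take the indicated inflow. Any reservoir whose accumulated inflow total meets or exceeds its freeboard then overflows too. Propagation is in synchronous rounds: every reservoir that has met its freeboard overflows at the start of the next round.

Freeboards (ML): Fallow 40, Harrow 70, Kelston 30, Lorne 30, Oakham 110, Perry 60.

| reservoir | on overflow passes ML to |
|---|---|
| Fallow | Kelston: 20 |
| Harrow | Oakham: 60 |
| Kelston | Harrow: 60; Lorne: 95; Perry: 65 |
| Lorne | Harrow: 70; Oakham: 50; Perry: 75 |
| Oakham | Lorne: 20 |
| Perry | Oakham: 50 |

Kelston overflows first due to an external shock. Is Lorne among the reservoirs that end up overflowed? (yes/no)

Round 1 — Kelston overflows (initial).
  Harrow: +60 → 60 < 70
  Lorne: +95 → 95 ≥ 30
  Perry: +65 → 65 ≥ 60
Round 2 — Lorne, Perry overflow.
  Harrow: +70 → 130 ≥ 70
  Oakham: +50+50 → 100 < 110
Round 3 — Harrow overflows.
  Oakham: +60 → 160 ≥ 110
Round 4 — Oakham overflows.
No further overflows.

yes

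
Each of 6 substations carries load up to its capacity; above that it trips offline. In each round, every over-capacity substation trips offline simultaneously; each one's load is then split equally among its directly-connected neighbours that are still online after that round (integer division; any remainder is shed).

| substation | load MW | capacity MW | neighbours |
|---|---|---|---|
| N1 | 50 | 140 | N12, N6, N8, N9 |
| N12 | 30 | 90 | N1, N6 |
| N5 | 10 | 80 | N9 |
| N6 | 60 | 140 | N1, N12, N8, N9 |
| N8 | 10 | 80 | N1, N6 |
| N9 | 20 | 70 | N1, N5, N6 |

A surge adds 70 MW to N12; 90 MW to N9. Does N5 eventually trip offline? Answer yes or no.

Round 1 — N12 at 100 > 90; N9 at 110 > 70. N12, N9 trip offline.
  N12 sheds 100 MW to N1, N6: 50 each.
    N1: 50+50 = 100 ≤ 140
    N6: 60+50 = 110 ≤ 140
  N9 sheds 110 MW to N1, N5, N6: 36 each (2 lost).
    N1: 100+36 = 136 ≤ 140
    N5: 10+36 = 46 ≤ 80
    N6: 110+36 = 146 > 140
Round 2 — N6 trips offline.
  N6 sheds 146 MW to N1, N8: 73 each.
    N1: 136+73 = 209 > 140
    N8: 10+73 = 83 > 80
Round 3 — N1, N8 trip offline.
  N1 sheds 209 MW: no online neighbours, lost.
  N8 sheds 83 MW: no online neighbours, lost.
No further trips.

no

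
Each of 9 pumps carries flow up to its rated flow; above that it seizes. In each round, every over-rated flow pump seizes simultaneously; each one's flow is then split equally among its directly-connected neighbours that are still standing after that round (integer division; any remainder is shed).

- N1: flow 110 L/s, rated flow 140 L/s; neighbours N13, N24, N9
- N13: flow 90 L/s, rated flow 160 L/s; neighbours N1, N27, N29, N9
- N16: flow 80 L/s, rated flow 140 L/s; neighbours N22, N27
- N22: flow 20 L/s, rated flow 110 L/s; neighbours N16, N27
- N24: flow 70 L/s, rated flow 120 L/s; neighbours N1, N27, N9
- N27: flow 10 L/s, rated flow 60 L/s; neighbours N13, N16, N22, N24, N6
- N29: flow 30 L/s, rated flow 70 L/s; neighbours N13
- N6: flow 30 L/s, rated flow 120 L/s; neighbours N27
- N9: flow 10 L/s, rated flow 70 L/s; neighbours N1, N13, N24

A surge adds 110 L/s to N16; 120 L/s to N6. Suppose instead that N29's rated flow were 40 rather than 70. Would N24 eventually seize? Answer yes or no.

yes

With N29's rated flow at 40:
Round 1 — N16 at 190 > 140; N6 at 150 > 120. N16, N6 seize.
  N16 sheds 190 L/s to N22, N27: 95 each.
    N22: 20+95 = 115 > 110
    N27: 10+95 = 105 > 60
  N6 sheds 150 L/s to N27: 150 each.
    N27: 105+150 = 255 > 60
Round 2 — N22, N27 seize.
  N22 sheds 115 L/s: no online neighbours, lost.
  N27 sheds 255 L/s to N13, N24: 127 each (1 lost).
    N13: 90+127 = 217 > 160
    N24: 70+127 = 197 > 120
Round 3 — N13, N24 seize.
  N13 sheds 217 L/s to N1, N29, N9: 72 each (1 lost).
    N1: 110+72 = 182 > 140
    N29: 30+72 = 102 > 40
    N9: 10+72 = 82 > 70
  N24 sheds 197 L/s to N1, N9: 98 each (1 lost).
    N1: 182+98 = 280 > 140
    N9: 82+98 = 180 > 70
Round 4 — N1, N29, N9 seize.
  N1 sheds 280 L/s: no online neighbours, lost.
  N29 sheds 102 L/s: no online neighbours, lost.
  N9 sheds 180 L/s: no online neighbours, lost.
No further seizures.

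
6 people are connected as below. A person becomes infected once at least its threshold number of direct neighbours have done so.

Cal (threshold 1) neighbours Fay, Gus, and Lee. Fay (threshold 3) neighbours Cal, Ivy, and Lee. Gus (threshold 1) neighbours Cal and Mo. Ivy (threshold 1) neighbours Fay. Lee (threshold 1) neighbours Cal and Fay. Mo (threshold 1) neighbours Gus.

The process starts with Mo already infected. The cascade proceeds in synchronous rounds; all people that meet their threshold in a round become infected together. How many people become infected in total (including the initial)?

4

Round 1 — Mo becomes infected (initial).
Round 2 — checking thresholds:
  Gus: 1 of 2 neighbours ≥ 1, becomes infected.
Round 3 — checking thresholds:
  Cal: 1 of 3 neighbours ≥ 1, becomes infected.
Round 4 — checking thresholds:
  Fay: 1 of 3 neighbours < 3, below threshold.
  Lee: 1 of 2 neighbours ≥ 1, becomes infected.
Round 5 — no new infections; cascade stops.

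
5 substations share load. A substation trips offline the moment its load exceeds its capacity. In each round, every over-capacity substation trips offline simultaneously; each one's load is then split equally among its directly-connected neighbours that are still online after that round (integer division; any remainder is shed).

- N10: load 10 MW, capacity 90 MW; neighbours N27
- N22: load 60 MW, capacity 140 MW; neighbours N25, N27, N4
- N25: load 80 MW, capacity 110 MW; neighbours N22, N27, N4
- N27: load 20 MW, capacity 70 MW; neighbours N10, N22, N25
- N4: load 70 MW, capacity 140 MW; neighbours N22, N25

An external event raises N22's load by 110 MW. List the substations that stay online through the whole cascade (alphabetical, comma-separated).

N10

Round 1 — N22 at 170 > 140. N22 trips offline.
  N22 sheds 170 MW to N25, N27, N4: 56 each (2 lost).
    N25: 80+56 = 136 > 110
    N27: 20+56 = 76 > 70
    N4: 70+56 = 126 ≤ 140
Round 2 — N25, N27 trip offline.
  N25 sheds 136 MW to N4: 136 each.
    N4: 126+136 = 262 > 140
  N27 sheds 76 MW to N10: 76 each.
    N10: 10+76 = 86 ≤ 90
Round 3 — N4 trips offline.
  N4 sheds 262 MW: no online neighbours, lost.
No further trips.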